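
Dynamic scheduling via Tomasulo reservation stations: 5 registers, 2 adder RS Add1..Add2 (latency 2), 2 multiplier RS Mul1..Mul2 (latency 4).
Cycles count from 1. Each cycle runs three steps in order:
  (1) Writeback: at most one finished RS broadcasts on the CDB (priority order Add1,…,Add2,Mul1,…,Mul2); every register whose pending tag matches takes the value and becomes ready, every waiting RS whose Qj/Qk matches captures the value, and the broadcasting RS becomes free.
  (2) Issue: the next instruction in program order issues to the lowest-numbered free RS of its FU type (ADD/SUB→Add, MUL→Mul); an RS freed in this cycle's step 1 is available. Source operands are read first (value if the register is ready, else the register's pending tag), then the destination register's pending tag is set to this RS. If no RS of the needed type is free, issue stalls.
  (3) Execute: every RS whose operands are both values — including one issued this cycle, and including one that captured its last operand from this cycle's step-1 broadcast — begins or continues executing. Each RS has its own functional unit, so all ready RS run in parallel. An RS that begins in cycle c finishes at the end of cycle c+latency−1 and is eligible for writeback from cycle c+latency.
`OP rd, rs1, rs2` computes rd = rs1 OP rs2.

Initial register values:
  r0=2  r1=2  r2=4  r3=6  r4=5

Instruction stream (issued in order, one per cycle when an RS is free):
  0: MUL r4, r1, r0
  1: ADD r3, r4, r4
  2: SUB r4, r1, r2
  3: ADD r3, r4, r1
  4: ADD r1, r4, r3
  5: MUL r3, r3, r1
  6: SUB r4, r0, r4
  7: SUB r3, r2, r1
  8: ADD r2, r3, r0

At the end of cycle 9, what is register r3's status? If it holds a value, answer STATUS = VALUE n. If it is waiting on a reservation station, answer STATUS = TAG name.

STATUS = TAG Mul1

  c1: issue MUL r4<-Mul1  regs: r0:2,r1:2,r2:4,r3:6,r4:Mul1
  c2: issue ADD r3<-Add1  regs: r0:2,r1:2,r2:4,r3:Add1,r4:Mul1
  c3: issue SUB r4<-Add2  regs: r0:2,r1:2,r2:4,r3:Add1,r4:Add2
  c4: stall  regs: r0:2,r1:2,r2:4,r3:Add1,r4:Add2
  c5: CDB Add2=-2; issue ADD r3<-Add2  regs: r0:2,r1:2,r2:4,r3:Add2,r4:-2
  c6: CDB Mul1=4; stall  regs: r0:2,r1:2,r2:4,r3:Add2,r4:-2
  c7: CDB Add2=0; issue ADD r1<-Add2  regs: r0:2,r1:Add2,r2:4,r3:0,r4:-2
  c8: CDB Add1=8; issue MUL r3<-Mul1  regs: r0:2,r1:Add2,r2:4,r3:Mul1,r4:-2
  c9: CDB Add2=-2; issue SUB r4<-Add1  regs: r0:2,r1:-2,r2:4,r3:Mul1,r4:Add1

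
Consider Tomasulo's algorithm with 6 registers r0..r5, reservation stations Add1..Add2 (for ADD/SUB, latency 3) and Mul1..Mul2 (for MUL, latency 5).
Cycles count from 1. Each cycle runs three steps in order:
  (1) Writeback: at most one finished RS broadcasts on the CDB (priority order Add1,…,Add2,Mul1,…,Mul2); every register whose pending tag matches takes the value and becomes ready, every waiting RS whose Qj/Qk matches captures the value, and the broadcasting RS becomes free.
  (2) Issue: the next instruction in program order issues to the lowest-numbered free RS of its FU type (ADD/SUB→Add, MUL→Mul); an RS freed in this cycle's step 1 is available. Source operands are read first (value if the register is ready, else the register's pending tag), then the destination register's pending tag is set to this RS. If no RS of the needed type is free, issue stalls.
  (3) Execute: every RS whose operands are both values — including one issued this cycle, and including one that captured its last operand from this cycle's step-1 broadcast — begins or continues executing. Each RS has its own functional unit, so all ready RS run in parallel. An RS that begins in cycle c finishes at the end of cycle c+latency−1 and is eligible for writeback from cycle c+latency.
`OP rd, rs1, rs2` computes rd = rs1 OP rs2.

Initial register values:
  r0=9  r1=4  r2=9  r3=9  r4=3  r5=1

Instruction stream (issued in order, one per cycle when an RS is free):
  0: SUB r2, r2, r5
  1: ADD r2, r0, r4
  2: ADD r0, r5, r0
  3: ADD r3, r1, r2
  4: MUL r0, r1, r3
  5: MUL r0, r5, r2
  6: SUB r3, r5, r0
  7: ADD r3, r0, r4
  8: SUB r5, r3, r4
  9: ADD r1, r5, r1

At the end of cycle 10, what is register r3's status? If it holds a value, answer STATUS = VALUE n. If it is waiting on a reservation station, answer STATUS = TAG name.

  c1: issue SUB r2<-Add1  regs: r0:9,r1:4,r2:Add1,r3:9,r4:3,r5:1
  c2: issue ADD r2<-Add2  regs: r0:9,r1:4,r2:Add2,r3:9,r4:3,r5:1
  c3: stall  regs: r0:9,r1:4,r2:Add2,r3:9,r4:3,r5:1
  c4: CDB Add1=8; issue ADD r0<-Add1  regs: r0:Add1,r1:4,r2:Add2,r3:9,r4:3,r5:1
  c5: CDB Add2=12; issue ADD r3<-Add2  regs: r0:Add1,r1:4,r2:12,r3:Add2,r4:3,r5:1
  c6: issue MUL r0<-Mul1  regs: r0:Mul1,r1:4,r2:12,r3:Add2,r4:3,r5:1
  c7: CDB Add1=10; issue MUL r0<-Mul2  regs: r0:Mul2,r1:4,r2:12,r3:Add2,r4:3,r5:1
  c8: CDB Add2=16; issue SUB r3<-Add1  regs: r0:Mul2,r1:4,r2:12,r3:Add1,r4:3,r5:1
  c9: issue ADD r3<-Add2  regs: r0:Mul2,r1:4,r2:12,r3:Add2,r4:3,r5:1
  c10: stall  regs: r0:Mul2,r1:4,r2:12,r3:Add2,r4:3,r5:1

STATUS = TAG Add2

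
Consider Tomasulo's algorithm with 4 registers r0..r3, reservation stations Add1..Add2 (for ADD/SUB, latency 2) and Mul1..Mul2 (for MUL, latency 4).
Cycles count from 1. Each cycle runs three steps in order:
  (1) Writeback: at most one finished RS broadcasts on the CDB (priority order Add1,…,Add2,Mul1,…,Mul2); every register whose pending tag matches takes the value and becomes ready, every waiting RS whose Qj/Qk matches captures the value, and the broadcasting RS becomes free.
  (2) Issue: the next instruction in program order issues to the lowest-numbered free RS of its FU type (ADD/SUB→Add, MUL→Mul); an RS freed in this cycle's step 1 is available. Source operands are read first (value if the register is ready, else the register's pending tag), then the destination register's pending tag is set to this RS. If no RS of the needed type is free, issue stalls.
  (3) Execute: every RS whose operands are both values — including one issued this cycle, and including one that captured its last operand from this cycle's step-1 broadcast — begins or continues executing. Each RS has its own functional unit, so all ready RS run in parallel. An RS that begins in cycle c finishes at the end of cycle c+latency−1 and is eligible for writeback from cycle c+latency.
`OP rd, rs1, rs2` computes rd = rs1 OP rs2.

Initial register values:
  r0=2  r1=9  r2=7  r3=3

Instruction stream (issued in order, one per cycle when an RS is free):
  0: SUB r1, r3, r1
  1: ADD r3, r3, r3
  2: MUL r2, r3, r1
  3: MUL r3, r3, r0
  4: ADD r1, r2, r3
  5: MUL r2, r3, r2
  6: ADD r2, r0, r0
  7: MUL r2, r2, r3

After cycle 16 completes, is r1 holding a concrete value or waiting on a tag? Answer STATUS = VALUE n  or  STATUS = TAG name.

c1: issue SUB r1<-Add1 | r0:2,r1:Add1,r2:7,r3:3
c2: issue ADD r3<-Add2 | r0:2,r1:Add1,r2:7,r3:Add2
c3: CDB Add1=-6; issue MUL r2<-Mul1 | r0:2,r1:-6,r2:Mul1,r3:Add2
c4: CDB Add2=6; issue MUL r3<-Mul2 | r0:2,r1:-6,r2:Mul1,r3:Mul2
c5: issue ADD r1<-Add1 | r0:2,r1:Add1,r2:Mul1,r3:Mul2
c6: stall | r0:2,r1:Add1,r2:Mul1,r3:Mul2
c7: stall | r0:2,r1:Add1,r2:Mul1,r3:Mul2
c8: CDB Mul1=-36; issue MUL r2<-Mul1 | r0:2,r1:Add1,r2:Mul1,r3:Mul2
c9: CDB Mul2=12; issue ADD r2<-Add2 | r0:2,r1:Add1,r2:Add2,r3:12
c10: issue MUL r2<-Mul2 | r0:2,r1:Add1,r2:Mul2,r3:12
c11: CDB Add1=-24 | r0:2,r1:-24,r2:Mul2,r3:12
c12: CDB Add2=4 | r0:2,r1:-24,r2:Mul2,r3:12
c13: CDB Mul1=-432 | r0:2,r1:-24,r2:Mul2,r3:12
c14: - | r0:2,r1:-24,r2:Mul2,r3:12
c15: - | r0:2,r1:-24,r2:Mul2,r3:12
c16: CDB Mul2=48 | r0:2,r1:-24,r2:48,r3:12

STATUS = VALUE -24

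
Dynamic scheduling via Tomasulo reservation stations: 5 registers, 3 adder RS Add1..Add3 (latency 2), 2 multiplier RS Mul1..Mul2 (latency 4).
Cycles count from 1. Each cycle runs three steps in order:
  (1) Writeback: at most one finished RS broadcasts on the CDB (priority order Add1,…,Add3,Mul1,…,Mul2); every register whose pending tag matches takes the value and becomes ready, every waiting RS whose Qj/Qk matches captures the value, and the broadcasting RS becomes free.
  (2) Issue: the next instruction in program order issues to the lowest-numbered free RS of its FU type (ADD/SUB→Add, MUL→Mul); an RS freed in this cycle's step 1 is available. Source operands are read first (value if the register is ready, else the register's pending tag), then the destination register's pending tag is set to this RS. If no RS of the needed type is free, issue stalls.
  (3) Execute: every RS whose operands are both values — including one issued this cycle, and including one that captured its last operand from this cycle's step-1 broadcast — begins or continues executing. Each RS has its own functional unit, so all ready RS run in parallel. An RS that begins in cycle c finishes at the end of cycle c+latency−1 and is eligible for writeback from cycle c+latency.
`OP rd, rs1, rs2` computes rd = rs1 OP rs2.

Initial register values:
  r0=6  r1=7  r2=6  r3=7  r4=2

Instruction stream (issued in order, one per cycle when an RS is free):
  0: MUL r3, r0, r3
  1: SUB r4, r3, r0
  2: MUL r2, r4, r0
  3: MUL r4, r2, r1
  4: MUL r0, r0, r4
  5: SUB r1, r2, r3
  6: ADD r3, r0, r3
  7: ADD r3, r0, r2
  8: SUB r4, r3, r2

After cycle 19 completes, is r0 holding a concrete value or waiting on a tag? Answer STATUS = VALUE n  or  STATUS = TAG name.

  c1: issue MUL r3<-Mul1  regs: r0:6,r1:7,r2:6,r3:Mul1,r4:2
  c2: issue SUB r4<-Add1  regs: r0:6,r1:7,r2:6,r3:Mul1,r4:Add1
  c3: issue MUL r2<-Mul2  regs: r0:6,r1:7,r2:Mul2,r3:Mul1,r4:Add1
  c4: stall  regs: r0:6,r1:7,r2:Mul2,r3:Mul1,r4:Add1
  c5: CDB Mul1=42; issue MUL r4<-Mul1  regs: r0:6,r1:7,r2:Mul2,r3:42,r4:Mul1
  c6: stall  regs: r0:6,r1:7,r2:Mul2,r3:42,r4:Mul1
  c7: CDB Add1=36; stall  regs: r0:6,r1:7,r2:Mul2,r3:42,r4:Mul1
  c8: stall  regs: r0:6,r1:7,r2:Mul2,r3:42,r4:Mul1
  c9: stall  regs: r0:6,r1:7,r2:Mul2,r3:42,r4:Mul1
  c10: stall  regs: r0:6,r1:7,r2:Mul2,r3:42,r4:Mul1
  c11: CDB Mul2=216; issue MUL r0<-Mul2  regs: r0:Mul2,r1:7,r2:216,r3:42,r4:Mul1
  c12: issue SUB r1<-Add1  regs: r0:Mul2,r1:Add1,r2:216,r3:42,r4:Mul1
  c13: issue ADD r3<-Add2  regs: r0:Mul2,r1:Add1,r2:216,r3:Add2,r4:Mul1
  c14: CDB Add1=174; issue ADD r3<-Add1  regs: r0:Mul2,r1:174,r2:216,r3:Add1,r4:Mul1
  c15: CDB Mul1=1512; issue SUB r4<-Add3  regs: r0:Mul2,r1:174,r2:216,r3:Add1,r4:Add3
  c16: -  regs: r0:Mul2,r1:174,r2:216,r3:Add1,r4:Add3
  c17: -  regs: r0:Mul2,r1:174,r2:216,r3:Add1,r4:Add3
  c18: -  regs: r0:Mul2,r1:174,r2:216,r3:Add1,r4:Add3
  c19: CDB Mul2=9072  regs: r0:9072,r1:174,r2:216,r3:Add1,r4:Add3

STATUS = VALUE 9072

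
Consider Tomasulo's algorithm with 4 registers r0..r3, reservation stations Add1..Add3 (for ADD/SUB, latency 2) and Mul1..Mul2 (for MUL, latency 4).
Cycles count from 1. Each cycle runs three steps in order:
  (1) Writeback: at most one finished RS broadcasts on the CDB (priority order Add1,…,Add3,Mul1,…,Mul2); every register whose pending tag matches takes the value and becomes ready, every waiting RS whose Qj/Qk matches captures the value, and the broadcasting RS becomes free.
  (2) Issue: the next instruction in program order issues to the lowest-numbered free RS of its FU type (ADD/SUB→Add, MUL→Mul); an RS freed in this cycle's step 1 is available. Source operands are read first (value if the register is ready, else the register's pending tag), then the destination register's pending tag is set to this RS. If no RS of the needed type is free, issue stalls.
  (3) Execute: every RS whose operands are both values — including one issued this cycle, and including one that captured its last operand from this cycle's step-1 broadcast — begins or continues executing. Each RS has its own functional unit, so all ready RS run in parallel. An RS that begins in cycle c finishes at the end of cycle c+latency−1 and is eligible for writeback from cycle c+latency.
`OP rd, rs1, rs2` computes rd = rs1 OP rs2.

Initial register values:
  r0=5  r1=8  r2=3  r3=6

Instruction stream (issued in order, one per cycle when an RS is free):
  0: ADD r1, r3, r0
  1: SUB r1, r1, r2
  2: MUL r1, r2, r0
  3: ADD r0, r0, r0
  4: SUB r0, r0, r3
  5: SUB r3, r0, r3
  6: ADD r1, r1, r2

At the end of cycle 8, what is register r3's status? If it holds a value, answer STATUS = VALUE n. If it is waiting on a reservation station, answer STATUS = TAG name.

STATUS = TAG Add1

cycle 1: issue ADD r1<-Add1 // r0:5,r1:Add1,r2:3,r3:6
cycle 2: issue SUB r1<-Add2 // r0:5,r1:Add2,r2:3,r3:6
cycle 3: CDB Add1=11; issue MUL r1<-Mul1 // r0:5,r1:Mul1,r2:3,r3:6
cycle 4: issue ADD r0<-Add1 // r0:Add1,r1:Mul1,r2:3,r3:6
cycle 5: CDB Add2=8; issue SUB r0<-Add2 // r0:Add2,r1:Mul1,r2:3,r3:6
cycle 6: CDB Add1=10; issue SUB r3<-Add1 // r0:Add2,r1:Mul1,r2:3,r3:Add1
cycle 7: CDB Mul1=15; issue ADD r1<-Add3 // r0:Add2,r1:Add3,r2:3,r3:Add1
cycle 8: CDB Add2=4 // r0:4,r1:Add3,r2:3,r3:Add1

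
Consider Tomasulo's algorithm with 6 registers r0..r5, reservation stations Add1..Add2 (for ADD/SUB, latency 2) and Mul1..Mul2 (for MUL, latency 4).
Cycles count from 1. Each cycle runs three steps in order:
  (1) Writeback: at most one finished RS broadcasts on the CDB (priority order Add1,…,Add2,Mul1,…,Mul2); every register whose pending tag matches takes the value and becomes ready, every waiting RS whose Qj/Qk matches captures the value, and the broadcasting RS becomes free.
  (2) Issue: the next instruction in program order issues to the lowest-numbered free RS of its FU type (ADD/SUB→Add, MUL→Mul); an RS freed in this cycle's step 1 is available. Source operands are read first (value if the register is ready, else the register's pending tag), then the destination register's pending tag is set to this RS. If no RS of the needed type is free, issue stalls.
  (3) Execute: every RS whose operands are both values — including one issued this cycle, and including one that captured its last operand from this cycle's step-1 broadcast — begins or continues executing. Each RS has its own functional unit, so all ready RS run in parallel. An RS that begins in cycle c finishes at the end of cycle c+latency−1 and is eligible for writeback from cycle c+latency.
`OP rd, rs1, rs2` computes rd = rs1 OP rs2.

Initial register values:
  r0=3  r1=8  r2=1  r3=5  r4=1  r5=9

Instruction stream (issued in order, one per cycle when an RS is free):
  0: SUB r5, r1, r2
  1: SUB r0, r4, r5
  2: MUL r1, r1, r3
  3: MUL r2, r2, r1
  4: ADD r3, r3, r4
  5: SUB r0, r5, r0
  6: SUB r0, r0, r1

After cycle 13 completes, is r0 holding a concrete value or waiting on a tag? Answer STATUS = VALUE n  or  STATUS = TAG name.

STATUS = VALUE -27

c1: issue SUB r5<-Add1 | r0:3,r1:8,r2:1,r3:5,r4:1,r5:Add1
c2: issue SUB r0<-Add2 | r0:Add2,r1:8,r2:1,r3:5,r4:1,r5:Add1
c3: CDB Add1=7; issue MUL r1<-Mul1 | r0:Add2,r1:Mul1,r2:1,r3:5,r4:1,r5:7
c4: issue MUL r2<-Mul2 | r0:Add2,r1:Mul1,r2:Mul2,r3:5,r4:1,r5:7
c5: CDB Add2=-6; issue ADD r3<-Add1 | r0:-6,r1:Mul1,r2:Mul2,r3:Add1,r4:1,r5:7
c6: issue SUB r0<-Add2 | r0:Add2,r1:Mul1,r2:Mul2,r3:Add1,r4:1,r5:7
c7: CDB Add1=6; issue SUB r0<-Add1 | r0:Add1,r1:Mul1,r2:Mul2,r3:6,r4:1,r5:7
c8: CDB Add2=13 | r0:Add1,r1:Mul1,r2:Mul2,r3:6,r4:1,r5:7
c9: CDB Mul1=40 | r0:Add1,r1:40,r2:Mul2,r3:6,r4:1,r5:7
c10: - | r0:Add1,r1:40,r2:Mul2,r3:6,r4:1,r5:7
c11: CDB Add1=-27 | r0:-27,r1:40,r2:Mul2,r3:6,r4:1,r5:7
c12: - | r0:-27,r1:40,r2:Mul2,r3:6,r4:1,r5:7
c13: CDB Mul2=40 | r0:-27,r1:40,r2:40,r3:6,r4:1,r5:7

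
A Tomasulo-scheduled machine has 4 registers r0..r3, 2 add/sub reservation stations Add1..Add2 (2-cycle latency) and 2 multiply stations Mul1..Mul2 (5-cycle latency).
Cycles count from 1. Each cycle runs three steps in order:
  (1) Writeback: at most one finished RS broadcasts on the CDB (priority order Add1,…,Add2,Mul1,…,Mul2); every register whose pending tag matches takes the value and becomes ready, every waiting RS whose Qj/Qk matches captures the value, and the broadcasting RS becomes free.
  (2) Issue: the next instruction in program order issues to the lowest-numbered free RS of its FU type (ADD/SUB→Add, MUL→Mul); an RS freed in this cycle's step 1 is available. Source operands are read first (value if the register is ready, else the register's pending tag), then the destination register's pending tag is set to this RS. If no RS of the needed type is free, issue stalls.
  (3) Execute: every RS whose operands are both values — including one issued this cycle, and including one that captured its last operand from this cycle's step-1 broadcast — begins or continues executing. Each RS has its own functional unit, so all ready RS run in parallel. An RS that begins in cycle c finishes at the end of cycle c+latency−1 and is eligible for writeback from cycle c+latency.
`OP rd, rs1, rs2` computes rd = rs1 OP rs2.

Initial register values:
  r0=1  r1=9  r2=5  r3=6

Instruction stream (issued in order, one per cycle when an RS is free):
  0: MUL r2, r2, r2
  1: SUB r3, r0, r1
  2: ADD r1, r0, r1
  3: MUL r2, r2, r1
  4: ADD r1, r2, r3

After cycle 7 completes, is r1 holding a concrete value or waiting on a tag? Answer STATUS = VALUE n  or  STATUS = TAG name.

c1: issue MUL r2<-Mul1 | r0:1,r1:9,r2:Mul1,r3:6
c2: issue SUB r3<-Add1 | r0:1,r1:9,r2:Mul1,r3:Add1
c3: issue ADD r1<-Add2 | r0:1,r1:Add2,r2:Mul1,r3:Add1
c4: CDB Add1=-8; issue MUL r2<-Mul2 | r0:1,r1:Add2,r2:Mul2,r3:-8
c5: CDB Add2=10; issue ADD r1<-Add1 | r0:1,r1:Add1,r2:Mul2,r3:-8
c6: CDB Mul1=25 | r0:1,r1:Add1,r2:Mul2,r3:-8
c7: - | r0:1,r1:Add1,r2:Mul2,r3:-8

STATUS = TAG Add1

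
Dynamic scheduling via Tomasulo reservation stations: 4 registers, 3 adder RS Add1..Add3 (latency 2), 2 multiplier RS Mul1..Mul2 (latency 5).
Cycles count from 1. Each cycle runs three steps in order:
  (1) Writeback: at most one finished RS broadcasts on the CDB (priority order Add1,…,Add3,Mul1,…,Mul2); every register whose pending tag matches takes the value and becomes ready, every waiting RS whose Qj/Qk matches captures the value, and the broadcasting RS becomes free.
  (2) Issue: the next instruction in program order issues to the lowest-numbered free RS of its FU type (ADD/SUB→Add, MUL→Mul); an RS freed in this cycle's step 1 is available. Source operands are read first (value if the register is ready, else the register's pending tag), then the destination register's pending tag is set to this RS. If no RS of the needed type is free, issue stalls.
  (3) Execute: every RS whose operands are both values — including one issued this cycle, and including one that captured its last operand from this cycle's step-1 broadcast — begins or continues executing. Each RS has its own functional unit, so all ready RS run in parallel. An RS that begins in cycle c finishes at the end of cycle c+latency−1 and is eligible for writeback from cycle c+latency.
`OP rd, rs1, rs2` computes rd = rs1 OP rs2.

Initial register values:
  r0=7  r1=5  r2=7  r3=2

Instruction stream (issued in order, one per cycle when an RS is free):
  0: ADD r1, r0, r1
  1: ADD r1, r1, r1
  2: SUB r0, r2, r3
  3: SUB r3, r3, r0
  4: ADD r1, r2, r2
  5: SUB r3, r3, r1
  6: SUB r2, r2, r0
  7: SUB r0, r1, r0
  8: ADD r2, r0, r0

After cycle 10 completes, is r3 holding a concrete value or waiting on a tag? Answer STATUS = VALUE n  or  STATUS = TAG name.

STATUS = VALUE -17

cycle 1: issue ADD r1<-Add1 // r0:7,r1:Add1,r2:7,r3:2
cycle 2: issue ADD r1<-Add2 // r0:7,r1:Add2,r2:7,r3:2
cycle 3: CDB Add1=12; issue SUB r0<-Add1 // r0:Add1,r1:Add2,r2:7,r3:2
cycle 4: issue SUB r3<-Add3 // r0:Add1,r1:Add2,r2:7,r3:Add3
cycle 5: CDB Add1=5; issue ADD r1<-Add1 // r0:5,r1:Add1,r2:7,r3:Add3
cycle 6: CDB Add2=24; issue SUB r3<-Add2 // r0:5,r1:Add1,r2:7,r3:Add2
cycle 7: CDB Add1=14; issue SUB r2<-Add1 // r0:5,r1:14,r2:Add1,r3:Add2
cycle 8: CDB Add3=-3; issue SUB r0<-Add3 // r0:Add3,r1:14,r2:Add1,r3:Add2
cycle 9: CDB Add1=2; issue ADD r2<-Add1 // r0:Add3,r1:14,r2:Add1,r3:Add2
cycle 10: CDB Add2=-17 // r0:Add3,r1:14,r2:Add1,r3:-17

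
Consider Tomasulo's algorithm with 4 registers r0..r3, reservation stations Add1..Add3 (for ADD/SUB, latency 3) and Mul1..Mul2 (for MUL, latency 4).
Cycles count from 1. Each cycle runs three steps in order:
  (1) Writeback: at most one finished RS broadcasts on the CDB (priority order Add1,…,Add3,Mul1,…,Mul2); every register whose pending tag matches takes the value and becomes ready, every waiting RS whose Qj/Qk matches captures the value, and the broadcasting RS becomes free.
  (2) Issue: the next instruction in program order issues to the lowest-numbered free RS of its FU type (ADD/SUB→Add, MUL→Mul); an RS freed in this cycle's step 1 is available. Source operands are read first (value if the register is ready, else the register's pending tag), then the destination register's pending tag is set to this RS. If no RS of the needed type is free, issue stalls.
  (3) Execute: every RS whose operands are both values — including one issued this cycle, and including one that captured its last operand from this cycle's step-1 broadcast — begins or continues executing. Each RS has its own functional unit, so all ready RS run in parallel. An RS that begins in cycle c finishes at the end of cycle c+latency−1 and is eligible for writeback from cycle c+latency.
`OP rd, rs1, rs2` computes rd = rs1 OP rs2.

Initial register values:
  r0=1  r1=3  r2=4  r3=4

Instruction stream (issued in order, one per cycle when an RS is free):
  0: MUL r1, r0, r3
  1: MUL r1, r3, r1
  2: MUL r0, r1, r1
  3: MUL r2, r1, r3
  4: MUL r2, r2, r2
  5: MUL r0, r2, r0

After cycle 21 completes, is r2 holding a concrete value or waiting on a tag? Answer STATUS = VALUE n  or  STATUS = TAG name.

  c1: issue MUL r1<-Mul1  regs: r0:1,r1:Mul1,r2:4,r3:4
  c2: issue MUL r1<-Mul2  regs: r0:1,r1:Mul2,r2:4,r3:4
  c3: stall  regs: r0:1,r1:Mul2,r2:4,r3:4
  c4: stall  regs: r0:1,r1:Mul2,r2:4,r3:4
  c5: CDB Mul1=4; issue MUL r0<-Mul1  regs: r0:Mul1,r1:Mul2,r2:4,r3:4
  c6: stall  regs: r0:Mul1,r1:Mul2,r2:4,r3:4
  c7: stall  regs: r0:Mul1,r1:Mul2,r2:4,r3:4
  c8: stall  regs: r0:Mul1,r1:Mul2,r2:4,r3:4
  c9: CDB Mul2=16; issue MUL r2<-Mul2  regs: r0:Mul1,r1:16,r2:Mul2,r3:4
  c10: stall  regs: r0:Mul1,r1:16,r2:Mul2,r3:4
  c11: stall  regs: r0:Mul1,r1:16,r2:Mul2,r3:4
  c12: stall  regs: r0:Mul1,r1:16,r2:Mul2,r3:4
  c13: CDB Mul1=256; issue MUL r2<-Mul1  regs: r0:256,r1:16,r2:Mul1,r3:4
  c14: CDB Mul2=64; issue MUL r0<-Mul2  regs: r0:Mul2,r1:16,r2:Mul1,r3:4
  c15: -  regs: r0:Mul2,r1:16,r2:Mul1,r3:4
  c16: -  regs: r0:Mul2,r1:16,r2:Mul1,r3:4
  c17: -  regs: r0:Mul2,r1:16,r2:Mul1,r3:4
  c18: CDB Mul1=4096  regs: r0:Mul2,r1:16,r2:4096,r3:4
  c19: -  regs: r0:Mul2,r1:16,r2:4096,r3:4
  c20: -  regs: r0:Mul2,r1:16,r2:4096,r3:4
  c21: -  regs: r0:Mul2,r1:16,r2:4096,r3:4

STATUS = VALUE 4096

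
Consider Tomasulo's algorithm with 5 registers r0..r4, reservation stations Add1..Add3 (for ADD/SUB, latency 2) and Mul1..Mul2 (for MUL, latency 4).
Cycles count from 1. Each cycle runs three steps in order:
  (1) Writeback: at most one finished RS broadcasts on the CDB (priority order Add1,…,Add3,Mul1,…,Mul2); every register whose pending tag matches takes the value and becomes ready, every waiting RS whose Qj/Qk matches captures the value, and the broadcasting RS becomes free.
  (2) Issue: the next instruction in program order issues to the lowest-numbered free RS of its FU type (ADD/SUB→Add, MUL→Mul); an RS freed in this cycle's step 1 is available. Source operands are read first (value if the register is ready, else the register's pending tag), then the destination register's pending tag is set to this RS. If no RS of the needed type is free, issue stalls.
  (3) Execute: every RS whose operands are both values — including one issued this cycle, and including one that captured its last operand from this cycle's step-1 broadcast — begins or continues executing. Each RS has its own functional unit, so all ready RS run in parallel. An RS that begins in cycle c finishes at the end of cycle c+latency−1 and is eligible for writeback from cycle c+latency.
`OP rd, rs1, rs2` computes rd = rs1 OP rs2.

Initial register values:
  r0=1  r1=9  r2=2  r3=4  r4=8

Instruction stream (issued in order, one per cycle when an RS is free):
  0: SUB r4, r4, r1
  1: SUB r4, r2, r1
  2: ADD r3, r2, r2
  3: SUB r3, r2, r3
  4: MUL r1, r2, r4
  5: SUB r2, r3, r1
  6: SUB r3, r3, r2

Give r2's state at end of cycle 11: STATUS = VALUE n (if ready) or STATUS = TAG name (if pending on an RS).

STATUS = VALUE 12

c1: issue SUB r4<-Add1 | r0:1,r1:9,r2:2,r3:4,r4:Add1
c2: issue SUB r4<-Add2 | r0:1,r1:9,r2:2,r3:4,r4:Add2
c3: CDB Add1=-1; issue ADD r3<-Add1 | r0:1,r1:9,r2:2,r3:Add1,r4:Add2
c4: CDB Add2=-7; issue SUB r3<-Add2 | r0:1,r1:9,r2:2,r3:Add2,r4:-7
c5: CDB Add1=4; issue MUL r1<-Mul1 | r0:1,r1:Mul1,r2:2,r3:Add2,r4:-7
c6: issue SUB r2<-Add1 | r0:1,r1:Mul1,r2:Add1,r3:Add2,r4:-7
c7: CDB Add2=-2; issue SUB r3<-Add2 | r0:1,r1:Mul1,r2:Add1,r3:Add2,r4:-7
c8: - | r0:1,r1:Mul1,r2:Add1,r3:Add2,r4:-7
c9: CDB Mul1=-14 | r0:1,r1:-14,r2:Add1,r3:Add2,r4:-7
c10: - | r0:1,r1:-14,r2:Add1,r3:Add2,r4:-7
c11: CDB Add1=12 | r0:1,r1:-14,r2:12,r3:Add2,r4:-7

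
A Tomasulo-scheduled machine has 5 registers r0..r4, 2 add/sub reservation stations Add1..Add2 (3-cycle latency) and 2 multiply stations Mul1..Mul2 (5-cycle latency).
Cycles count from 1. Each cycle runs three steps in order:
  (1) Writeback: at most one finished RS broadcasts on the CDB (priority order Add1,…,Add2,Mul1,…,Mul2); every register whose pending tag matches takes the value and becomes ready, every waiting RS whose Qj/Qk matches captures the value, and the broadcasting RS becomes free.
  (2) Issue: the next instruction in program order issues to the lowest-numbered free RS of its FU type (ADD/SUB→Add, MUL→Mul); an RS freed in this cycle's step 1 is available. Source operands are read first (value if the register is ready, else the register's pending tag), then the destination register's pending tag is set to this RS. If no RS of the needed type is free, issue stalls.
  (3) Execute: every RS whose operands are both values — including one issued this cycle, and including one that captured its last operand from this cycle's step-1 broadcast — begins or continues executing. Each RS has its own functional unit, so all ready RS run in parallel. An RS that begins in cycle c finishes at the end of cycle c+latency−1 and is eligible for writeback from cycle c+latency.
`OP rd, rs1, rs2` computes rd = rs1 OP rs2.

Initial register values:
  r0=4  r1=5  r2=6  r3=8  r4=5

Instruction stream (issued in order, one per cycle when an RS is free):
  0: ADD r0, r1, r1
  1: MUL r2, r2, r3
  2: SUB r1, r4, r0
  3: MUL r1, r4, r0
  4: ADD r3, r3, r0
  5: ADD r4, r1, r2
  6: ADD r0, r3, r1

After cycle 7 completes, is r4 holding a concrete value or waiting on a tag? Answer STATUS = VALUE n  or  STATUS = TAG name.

c1: issue ADD r0<-Add1 | r0:Add1,r1:5,r2:6,r3:8,r4:5
c2: issue MUL r2<-Mul1 | r0:Add1,r1:5,r2:Mul1,r3:8,r4:5
c3: issue SUB r1<-Add2 | r0:Add1,r1:Add2,r2:Mul1,r3:8,r4:5
c4: CDB Add1=10; issue MUL r1<-Mul2 | r0:10,r1:Mul2,r2:Mul1,r3:8,r4:5
c5: issue ADD r3<-Add1 | r0:10,r1:Mul2,r2:Mul1,r3:Add1,r4:5
c6: stall | r0:10,r1:Mul2,r2:Mul1,r3:Add1,r4:5
c7: CDB Add2=-5; issue ADD r4<-Add2 | r0:10,r1:Mul2,r2:Mul1,r3:Add1,r4:Add2

STATUS = TAG Add2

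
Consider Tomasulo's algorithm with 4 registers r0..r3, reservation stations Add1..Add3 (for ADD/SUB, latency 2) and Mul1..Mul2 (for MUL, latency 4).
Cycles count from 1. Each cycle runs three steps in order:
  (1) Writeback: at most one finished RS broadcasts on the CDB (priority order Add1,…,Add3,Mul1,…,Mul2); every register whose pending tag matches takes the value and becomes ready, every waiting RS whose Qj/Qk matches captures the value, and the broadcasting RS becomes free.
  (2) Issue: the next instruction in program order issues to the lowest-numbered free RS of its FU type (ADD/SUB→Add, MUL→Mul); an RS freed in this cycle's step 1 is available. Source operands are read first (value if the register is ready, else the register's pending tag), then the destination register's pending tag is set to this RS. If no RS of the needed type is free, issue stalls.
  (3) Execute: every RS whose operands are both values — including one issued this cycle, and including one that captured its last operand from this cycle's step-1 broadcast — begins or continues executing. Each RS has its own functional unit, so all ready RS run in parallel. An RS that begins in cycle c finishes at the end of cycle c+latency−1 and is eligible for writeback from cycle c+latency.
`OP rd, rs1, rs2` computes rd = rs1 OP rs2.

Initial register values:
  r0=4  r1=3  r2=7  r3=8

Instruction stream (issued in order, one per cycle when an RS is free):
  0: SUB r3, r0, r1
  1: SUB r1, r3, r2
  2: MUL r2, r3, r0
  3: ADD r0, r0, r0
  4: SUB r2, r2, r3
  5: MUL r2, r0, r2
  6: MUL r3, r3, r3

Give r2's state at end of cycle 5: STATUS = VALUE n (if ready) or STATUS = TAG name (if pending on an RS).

STATUS = TAG Add2

  c1: issue SUB r3<-Add1  regs: r0:4,r1:3,r2:7,r3:Add1
  c2: issue SUB r1<-Add2  regs: r0:4,r1:Add2,r2:7,r3:Add1
  c3: CDB Add1=1; issue MUL r2<-Mul1  regs: r0:4,r1:Add2,r2:Mul1,r3:1
  c4: issue ADD r0<-Add1  regs: r0:Add1,r1:Add2,r2:Mul1,r3:1
  c5: CDB Add2=-6; issue SUB r2<-Add2  regs: r0:Add1,r1:-6,r2:Add2,r3:1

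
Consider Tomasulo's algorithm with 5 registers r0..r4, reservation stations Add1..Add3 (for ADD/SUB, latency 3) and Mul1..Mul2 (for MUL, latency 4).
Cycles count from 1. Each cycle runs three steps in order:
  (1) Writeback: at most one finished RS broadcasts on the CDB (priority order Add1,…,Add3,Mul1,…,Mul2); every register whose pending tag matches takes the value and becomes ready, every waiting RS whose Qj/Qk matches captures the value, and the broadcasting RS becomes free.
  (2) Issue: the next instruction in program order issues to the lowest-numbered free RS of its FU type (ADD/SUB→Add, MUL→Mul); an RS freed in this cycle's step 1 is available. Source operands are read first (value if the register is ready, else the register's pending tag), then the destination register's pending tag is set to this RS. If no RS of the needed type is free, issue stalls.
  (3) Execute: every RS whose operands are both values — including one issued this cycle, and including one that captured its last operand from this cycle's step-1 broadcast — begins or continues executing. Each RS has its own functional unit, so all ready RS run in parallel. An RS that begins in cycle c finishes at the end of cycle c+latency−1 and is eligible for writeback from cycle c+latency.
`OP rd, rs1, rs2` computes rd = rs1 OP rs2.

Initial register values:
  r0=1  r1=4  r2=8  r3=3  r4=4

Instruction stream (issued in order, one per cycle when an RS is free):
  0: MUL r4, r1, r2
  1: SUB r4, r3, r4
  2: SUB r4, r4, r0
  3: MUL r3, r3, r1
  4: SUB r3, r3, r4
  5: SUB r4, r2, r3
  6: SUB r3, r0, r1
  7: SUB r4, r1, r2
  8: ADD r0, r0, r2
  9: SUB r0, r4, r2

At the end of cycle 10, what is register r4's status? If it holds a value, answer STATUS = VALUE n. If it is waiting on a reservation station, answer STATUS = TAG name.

  c1: issue MUL r4<-Mul1  regs: r0:1,r1:4,r2:8,r3:3,r4:Mul1
  c2: issue SUB r4<-Add1  regs: r0:1,r1:4,r2:8,r3:3,r4:Add1
  c3: issue SUB r4<-Add2  regs: r0:1,r1:4,r2:8,r3:3,r4:Add2
  c4: issue MUL r3<-Mul2  regs: r0:1,r1:4,r2:8,r3:Mul2,r4:Add2
  c5: CDB Mul1=32; issue SUB r3<-Add3  regs: r0:1,r1:4,r2:8,r3:Add3,r4:Add2
  c6: stall  regs: r0:1,r1:4,r2:8,r3:Add3,r4:Add2
  c7: stall  regs: r0:1,r1:4,r2:8,r3:Add3,r4:Add2
  c8: CDB Add1=-29; issue SUB r4<-Add1  regs: r0:1,r1:4,r2:8,r3:Add3,r4:Add1
  c9: CDB Mul2=12; stall  regs: r0:1,r1:4,r2:8,r3:Add3,r4:Add1
  c10: stall  regs: r0:1,r1:4,r2:8,r3:Add3,r4:Add1

STATUS = TAG Add1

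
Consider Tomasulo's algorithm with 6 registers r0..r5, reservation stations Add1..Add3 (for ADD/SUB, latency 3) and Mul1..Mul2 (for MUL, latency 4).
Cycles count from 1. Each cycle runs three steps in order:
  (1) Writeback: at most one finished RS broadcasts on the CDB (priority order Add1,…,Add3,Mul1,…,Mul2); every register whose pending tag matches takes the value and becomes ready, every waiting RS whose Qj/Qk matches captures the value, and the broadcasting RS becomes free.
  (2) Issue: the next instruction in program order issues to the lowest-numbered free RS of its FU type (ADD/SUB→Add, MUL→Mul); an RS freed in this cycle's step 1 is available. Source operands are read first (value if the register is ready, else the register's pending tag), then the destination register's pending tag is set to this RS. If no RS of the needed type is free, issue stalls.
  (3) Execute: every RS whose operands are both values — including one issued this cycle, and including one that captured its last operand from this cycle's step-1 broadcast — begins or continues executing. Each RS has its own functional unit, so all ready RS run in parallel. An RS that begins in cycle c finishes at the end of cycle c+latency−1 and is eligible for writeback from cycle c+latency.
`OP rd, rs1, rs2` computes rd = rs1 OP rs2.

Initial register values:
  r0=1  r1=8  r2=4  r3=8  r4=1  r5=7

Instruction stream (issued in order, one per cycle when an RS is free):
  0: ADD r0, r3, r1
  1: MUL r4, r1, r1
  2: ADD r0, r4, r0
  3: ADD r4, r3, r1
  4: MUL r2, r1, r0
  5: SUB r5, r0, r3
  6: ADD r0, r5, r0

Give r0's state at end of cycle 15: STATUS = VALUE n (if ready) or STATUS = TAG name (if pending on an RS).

STATUS = VALUE 152

c1: issue ADD r0<-Add1 | r0:Add1,r1:8,r2:4,r3:8,r4:1,r5:7
c2: issue MUL r4<-Mul1 | r0:Add1,r1:8,r2:4,r3:8,r4:Mul1,r5:7
c3: issue ADD r0<-Add2 | r0:Add2,r1:8,r2:4,r3:8,r4:Mul1,r5:7
c4: CDB Add1=16; issue ADD r4<-Add1 | r0:Add2,r1:8,r2:4,r3:8,r4:Add1,r5:7
c5: issue MUL r2<-Mul2 | r0:Add2,r1:8,r2:Mul2,r3:8,r4:Add1,r5:7
c6: CDB Mul1=64; issue SUB r5<-Add3 | r0:Add2,r1:8,r2:Mul2,r3:8,r4:Add1,r5:Add3
c7: CDB Add1=16; issue ADD r0<-Add1 | r0:Add1,r1:8,r2:Mul2,r3:8,r4:16,r5:Add3
c8: - | r0:Add1,r1:8,r2:Mul2,r3:8,r4:16,r5:Add3
c9: CDB Add2=80 | r0:Add1,r1:8,r2:Mul2,r3:8,r4:16,r5:Add3
c10: - | r0:Add1,r1:8,r2:Mul2,r3:8,r4:16,r5:Add3
c11: - | r0:Add1,r1:8,r2:Mul2,r3:8,r4:16,r5:Add3
c12: CDB Add3=72 | r0:Add1,r1:8,r2:Mul2,r3:8,r4:16,r5:72
c13: CDB Mul2=640 | r0:Add1,r1:8,r2:640,r3:8,r4:16,r5:72
c14: - | r0:Add1,r1:8,r2:640,r3:8,r4:16,r5:72
c15: CDB Add1=152 | r0:152,r1:8,r2:640,r3:8,r4:16,r5:72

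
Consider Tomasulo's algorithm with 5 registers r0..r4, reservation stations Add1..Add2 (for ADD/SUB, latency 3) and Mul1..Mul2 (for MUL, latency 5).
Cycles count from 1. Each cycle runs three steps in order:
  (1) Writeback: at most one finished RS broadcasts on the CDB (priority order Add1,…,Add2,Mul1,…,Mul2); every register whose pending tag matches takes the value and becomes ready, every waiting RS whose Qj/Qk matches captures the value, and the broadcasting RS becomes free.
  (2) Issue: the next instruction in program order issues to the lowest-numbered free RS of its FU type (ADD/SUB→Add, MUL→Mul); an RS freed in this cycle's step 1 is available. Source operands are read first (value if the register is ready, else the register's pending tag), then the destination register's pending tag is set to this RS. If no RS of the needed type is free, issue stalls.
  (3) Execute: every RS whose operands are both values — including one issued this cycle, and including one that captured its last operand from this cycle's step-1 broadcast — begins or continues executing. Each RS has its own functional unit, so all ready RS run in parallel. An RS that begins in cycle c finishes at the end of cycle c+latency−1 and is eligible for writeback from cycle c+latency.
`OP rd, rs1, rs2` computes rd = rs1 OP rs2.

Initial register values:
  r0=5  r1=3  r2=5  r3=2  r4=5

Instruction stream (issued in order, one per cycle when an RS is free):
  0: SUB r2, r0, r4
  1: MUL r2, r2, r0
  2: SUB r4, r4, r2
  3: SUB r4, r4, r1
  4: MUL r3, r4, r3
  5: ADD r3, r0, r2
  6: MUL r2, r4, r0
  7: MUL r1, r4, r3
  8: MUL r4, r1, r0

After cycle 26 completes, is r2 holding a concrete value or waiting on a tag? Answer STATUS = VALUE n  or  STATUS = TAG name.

cycle 1: issue SUB r2<-Add1 // r0:5,r1:3,r2:Add1,r3:2,r4:5
cycle 2: issue MUL r2<-Mul1 // r0:5,r1:3,r2:Mul1,r3:2,r4:5
cycle 3: issue SUB r4<-Add2 // r0:5,r1:3,r2:Mul1,r3:2,r4:Add2
cycle 4: CDB Add1=0; issue SUB r4<-Add1 // r0:5,r1:3,r2:Mul1,r3:2,r4:Add1
cycle 5: issue MUL r3<-Mul2 // r0:5,r1:3,r2:Mul1,r3:Mul2,r4:Add1
cycle 6: stall // r0:5,r1:3,r2:Mul1,r3:Mul2,r4:Add1
cycle 7: stall // r0:5,r1:3,r2:Mul1,r3:Mul2,r4:Add1
cycle 8: stall // r0:5,r1:3,r2:Mul1,r3:Mul2,r4:Add1
cycle 9: CDB Mul1=0; stall // r0:5,r1:3,r2:0,r3:Mul2,r4:Add1
cycle 10: stall // r0:5,r1:3,r2:0,r3:Mul2,r4:Add1
cycle 11: stall // r0:5,r1:3,r2:0,r3:Mul2,r4:Add1
cycle 12: CDB Add2=5; issue ADD r3<-Add2 // r0:5,r1:3,r2:0,r3:Add2,r4:Add1
cycle 13: issue MUL r2<-Mul1 // r0:5,r1:3,r2:Mul1,r3:Add2,r4:Add1
cycle 14: stall // r0:5,r1:3,r2:Mul1,r3:Add2,r4:Add1
cycle 15: CDB Add1=2; stall // r0:5,r1:3,r2:Mul1,r3:Add2,r4:2
cycle 16: CDB Add2=5; stall // r0:5,r1:3,r2:Mul1,r3:5,r4:2
cycle 17: stall // r0:5,r1:3,r2:Mul1,r3:5,r4:2
cycle 18: stall // r0:5,r1:3,r2:Mul1,r3:5,r4:2
cycle 19: stall // r0:5,r1:3,r2:Mul1,r3:5,r4:2
cycle 20: CDB Mul1=10; issue MUL r1<-Mul1 // r0:5,r1:Mul1,r2:10,r3:5,r4:2
cycle 21: CDB Mul2=4; issue MUL r4<-Mul2 // r0:5,r1:Mul1,r2:10,r3:5,r4:Mul2
cycle 22: - // r0:5,r1:Mul1,r2:10,r3:5,r4:Mul2
cycle 23: - // r0:5,r1:Mul1,r2:10,r3:5,r4:Mul2
cycle 24: - // r0:5,r1:Mul1,r2:10,r3:5,r4:Mul2
cycle 25: CDB Mul1=10 // r0:5,r1:10,r2:10,r3:5,r4:Mul2
cycle 26: - // r0:5,r1:10,r2:10,r3:5,r4:Mul2

STATUS = VALUE 10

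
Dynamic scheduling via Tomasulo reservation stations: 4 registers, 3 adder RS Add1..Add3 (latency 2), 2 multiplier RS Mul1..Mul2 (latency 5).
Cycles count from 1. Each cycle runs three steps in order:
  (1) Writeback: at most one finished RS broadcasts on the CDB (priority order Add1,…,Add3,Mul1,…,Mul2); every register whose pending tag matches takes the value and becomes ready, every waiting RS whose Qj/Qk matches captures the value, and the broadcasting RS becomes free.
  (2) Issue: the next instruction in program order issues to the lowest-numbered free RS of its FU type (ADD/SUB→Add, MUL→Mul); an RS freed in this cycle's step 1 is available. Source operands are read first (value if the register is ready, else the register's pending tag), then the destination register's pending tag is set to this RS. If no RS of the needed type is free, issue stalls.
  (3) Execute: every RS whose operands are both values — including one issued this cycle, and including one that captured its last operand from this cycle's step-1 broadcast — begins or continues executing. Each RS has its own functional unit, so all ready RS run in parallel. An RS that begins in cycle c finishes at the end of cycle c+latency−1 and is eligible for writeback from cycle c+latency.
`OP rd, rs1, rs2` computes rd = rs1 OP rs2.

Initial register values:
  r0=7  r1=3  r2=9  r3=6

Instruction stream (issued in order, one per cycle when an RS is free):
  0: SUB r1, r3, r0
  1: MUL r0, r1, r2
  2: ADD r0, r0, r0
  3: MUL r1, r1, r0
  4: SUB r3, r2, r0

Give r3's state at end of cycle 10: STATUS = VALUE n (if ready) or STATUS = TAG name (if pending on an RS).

c1: issue SUB r1<-Add1 | r0:7,r1:Add1,r2:9,r3:6
c2: issue MUL r0<-Mul1 | r0:Mul1,r1:Add1,r2:9,r3:6
c3: CDB Add1=-1; issue ADD r0<-Add1 | r0:Add1,r1:-1,r2:9,r3:6
c4: issue MUL r1<-Mul2 | r0:Add1,r1:Mul2,r2:9,r3:6
c5: issue SUB r3<-Add2 | r0:Add1,r1:Mul2,r2:9,r3:Add2
c6: - | r0:Add1,r1:Mul2,r2:9,r3:Add2
c7: - | r0:Add1,r1:Mul2,r2:9,r3:Add2
c8: CDB Mul1=-9 | r0:Add1,r1:Mul2,r2:9,r3:Add2
c9: - | r0:Add1,r1:Mul2,r2:9,r3:Add2
c10: CDB Add1=-18 | r0:-18,r1:Mul2,r2:9,r3:Add2

STATUS = TAG Add2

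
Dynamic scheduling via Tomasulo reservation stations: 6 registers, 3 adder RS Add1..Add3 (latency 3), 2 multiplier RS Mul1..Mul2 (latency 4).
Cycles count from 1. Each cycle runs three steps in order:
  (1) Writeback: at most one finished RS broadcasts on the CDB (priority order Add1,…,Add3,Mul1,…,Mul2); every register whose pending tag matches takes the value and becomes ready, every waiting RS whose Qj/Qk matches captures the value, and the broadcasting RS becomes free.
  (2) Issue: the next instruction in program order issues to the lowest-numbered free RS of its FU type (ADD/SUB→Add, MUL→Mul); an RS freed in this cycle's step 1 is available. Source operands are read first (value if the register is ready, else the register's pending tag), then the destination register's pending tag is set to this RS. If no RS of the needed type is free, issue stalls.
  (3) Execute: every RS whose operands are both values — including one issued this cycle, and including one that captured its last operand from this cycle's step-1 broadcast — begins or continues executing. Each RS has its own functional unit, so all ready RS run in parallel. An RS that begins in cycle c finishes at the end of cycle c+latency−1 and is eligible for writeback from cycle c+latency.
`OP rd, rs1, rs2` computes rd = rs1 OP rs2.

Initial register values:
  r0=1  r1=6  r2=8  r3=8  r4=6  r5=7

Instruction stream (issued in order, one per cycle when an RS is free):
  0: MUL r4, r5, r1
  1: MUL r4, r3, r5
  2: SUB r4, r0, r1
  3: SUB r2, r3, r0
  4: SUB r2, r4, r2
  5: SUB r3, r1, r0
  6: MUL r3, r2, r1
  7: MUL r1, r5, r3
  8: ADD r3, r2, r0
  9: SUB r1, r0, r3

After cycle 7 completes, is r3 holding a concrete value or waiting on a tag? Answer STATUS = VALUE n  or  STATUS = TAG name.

c1: issue MUL r4<-Mul1 | r0:1,r1:6,r2:8,r3:8,r4:Mul1,r5:7
c2: issue MUL r4<-Mul2 | r0:1,r1:6,r2:8,r3:8,r4:Mul2,r5:7
c3: issue SUB r4<-Add1 | r0:1,r1:6,r2:8,r3:8,r4:Add1,r5:7
c4: issue SUB r2<-Add2 | r0:1,r1:6,r2:Add2,r3:8,r4:Add1,r5:7
c5: CDB Mul1=42; issue SUB r2<-Add3 | r0:1,r1:6,r2:Add3,r3:8,r4:Add1,r5:7
c6: CDB Add1=-5; issue SUB r3<-Add1 | r0:1,r1:6,r2:Add3,r3:Add1,r4:-5,r5:7
c7: CDB Add2=7; issue MUL r3<-Mul1 | r0:1,r1:6,r2:Add3,r3:Mul1,r4:-5,r5:7

STATUS = TAG Mul1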